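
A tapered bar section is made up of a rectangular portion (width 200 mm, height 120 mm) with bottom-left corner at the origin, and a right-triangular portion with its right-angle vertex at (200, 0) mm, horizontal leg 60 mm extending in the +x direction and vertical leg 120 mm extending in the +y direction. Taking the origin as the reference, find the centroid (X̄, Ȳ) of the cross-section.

X̄ = 115.65 mm, Ȳ = 57.39 mm

rectangular portion: A = 200 × 120 = 24000.00, centroid at (100.00, 60.00).
triangular portion: A = ½·60·120 = 3600.00, centroid at (220.00, 40.00).
ΣA = 27600.00 mm²
ΣAX̄ = (24000.00)(100.00) + (3600.00)(220.00) = 3192000.00 mm³
ΣAȲ = (24000.00)(60.00) + (3600.00)(40.00) = 1584000.00 mm³
X̄ = 3192000.00 / 27600.00 = 115.65 mm
Ȳ = 1584000.00 / 27600.00 = 57.39 mm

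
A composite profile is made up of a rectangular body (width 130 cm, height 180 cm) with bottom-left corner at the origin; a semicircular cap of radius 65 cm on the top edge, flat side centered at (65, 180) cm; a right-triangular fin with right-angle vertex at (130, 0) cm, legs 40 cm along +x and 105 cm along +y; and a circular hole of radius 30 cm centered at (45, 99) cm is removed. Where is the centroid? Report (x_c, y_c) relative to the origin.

x_c = 72.54 cm, y_c = 111.82 cm

rectangular body: A = 130 × 180 = 23400.00, centroid at (65.00, 90.00).
semicircular top: A = ½π·65² = 6636.61, centroid at (65.00, 207.59).
triangular fin: A = ½·40·105 = 2100.00, centroid at (143.33, 35.00).
hole: A = −π·30² = -2827.43, centroid at (45.00, 99.00).
ΣA = 29309.18 cm²
ΣAx_c = (23400.00)(65.00) + (6636.61)(65.00) + (2100.00)(143.33) + (-2827.43)(45.00) = 2126145.44 cm³
ΣAy_c = (23400.00)(90.00) + (6636.61)(207.59) + (2100.00)(35.00) + (-2827.43)(99.00) = 3277258.03 cm³
x_c = 2126145.44 / 29309.18 = 72.54 cm
y_c = 3277258.03 / 29309.18 = 111.82 cm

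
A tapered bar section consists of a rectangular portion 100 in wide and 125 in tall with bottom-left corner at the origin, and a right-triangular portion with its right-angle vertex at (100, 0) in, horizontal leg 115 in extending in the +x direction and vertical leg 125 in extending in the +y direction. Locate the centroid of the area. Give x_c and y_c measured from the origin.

Part | A | x̄ᵢ | ȳᵢ | A·x̄ᵢ | A·ȳᵢ
rectangular portion | 12500.00 | 50.00 | 62.50 | 625000.00 | 781250.00
triangular portion | 7187.50 | 138.33 | 41.67 | 994270.83 | 299479.17
Σ | 19687.50 |  |  | 1619270.83 | 1080729.17
x_c = 1619270.83 / 19687.50 = 82.25 in
y_c = 1080729.17 / 19687.50 = 54.89 in

x_c = 82.25 in, y_c = 54.89 in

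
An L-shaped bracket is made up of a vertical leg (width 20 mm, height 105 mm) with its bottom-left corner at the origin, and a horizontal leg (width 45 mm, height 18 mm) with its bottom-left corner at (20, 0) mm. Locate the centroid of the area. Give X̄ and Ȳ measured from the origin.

vertical leg: A = 20 × 105 = 2100.00, centroid at (10.00, 52.50).
horizontal leg: A = 45 × 18 = 810.00, centroid at (42.50, 9.00).
ΣA = 2910.00 mm²
ΣAX̄ = (2100.00)(10.00) + (810.00)(42.50) = 55425.00 mm³
ΣAȲ = (2100.00)(52.50) + (810.00)(9.00) = 117540.00 mm³
X̄ = 55425.00 / 2910.00 = 19.05 mm
Ȳ = 117540.00 / 2910.00 = 40.39 mm

X̄ = 19.05 mm, Ȳ = 40.39 mm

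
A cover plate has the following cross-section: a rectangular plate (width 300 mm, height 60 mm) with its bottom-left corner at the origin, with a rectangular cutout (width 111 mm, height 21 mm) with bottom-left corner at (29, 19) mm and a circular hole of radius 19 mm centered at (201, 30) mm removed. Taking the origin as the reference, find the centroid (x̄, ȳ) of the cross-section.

plate: A = 300 × 60 = 18000.00, centroid at (150.00, 30.00).
hole 1: A = −(111 × 21) = -2331.00, centroid at (84.50, 29.50).
hole 2: A = −π·19² = -1134.11, centroid at (201.00, 30.00).
ΣA = 14534.89 mm², ΣAx̄ = 2275073.40 mm³, ΣAȳ = 437212.05 mm³.
x̄ = 2275073.40/14534.89 = 156.53 mm; ȳ = 437212.05/14534.89 = 30.08 mm.

x̄ = 156.53 mm, ȳ = 30.08 mm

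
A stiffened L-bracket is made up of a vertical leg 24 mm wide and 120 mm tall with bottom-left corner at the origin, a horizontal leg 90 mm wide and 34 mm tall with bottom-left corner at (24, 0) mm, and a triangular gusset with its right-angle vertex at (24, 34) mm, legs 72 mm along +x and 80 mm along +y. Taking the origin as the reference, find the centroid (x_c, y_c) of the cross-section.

vertical leg: A = 24 × 120 = 2880.00, centroid at (12.00, 60.00).
horizontal leg: A = 90 × 34 = 3060.00, centroid at (69.00, 17.00).
gusset: A = ½·72·80 = 2880.00, centroid at (48.00, 60.67).
ΣA = 8820.00 mm², ΣAx_c = 383940.00 mm³, ΣAy_c = 399540.00 mm³.
x_c = 383940.00/8820.00 = 43.53 mm; y_c = 399540.00/8820.00 = 45.30 mm.

x_c = 43.53 mm, y_c = 45.30 mm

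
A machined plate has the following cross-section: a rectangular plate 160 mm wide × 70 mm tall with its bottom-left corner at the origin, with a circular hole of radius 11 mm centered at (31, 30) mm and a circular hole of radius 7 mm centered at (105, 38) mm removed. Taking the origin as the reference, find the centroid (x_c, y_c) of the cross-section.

x_c = 81.39 mm, y_c = 35.13 mm

Part | A | x̄ᵢ | ȳᵢ | A·x̄ᵢ | A·ȳᵢ
plate | 11200.00 | 80.00 | 35.00 | 896000.00 | 392000.00
hole 1 | -380.13 | 31.00 | 30.00 | -11784.11 | -11403.98
hole 2 | -153.94 | 105.00 | 38.00 | -16163.49 | -5849.65
Σ | 10665.93 |  |  | 868052.39 | 374746.37
x_c = 868052.39 / 10665.93 = 81.39 mm
y_c = 374746.37 / 10665.93 = 35.13 mm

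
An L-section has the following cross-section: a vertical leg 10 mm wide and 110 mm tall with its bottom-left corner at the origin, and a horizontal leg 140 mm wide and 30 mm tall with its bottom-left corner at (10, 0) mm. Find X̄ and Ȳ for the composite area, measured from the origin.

vertical leg: A = 10 × 110 = 1100.00, centroid at (5.00, 55.00).
horizontal leg: A = 140 × 30 = 4200.00, centroid at (80.00, 15.00).
ΣA = 5300.00 mm²
ΣAX̄ = (1100.00)(5.00) + (4200.00)(80.00) = 341500.00 mm³
ΣAȲ = (1100.00)(55.00) + (4200.00)(15.00) = 123500.00 mm³
X̄ = 341500.00 / 5300.00 = 64.43 mm
Ȳ = 123500.00 / 5300.00 = 23.30 mm

X̄ = 64.43 mm, Ȳ = 23.30 mm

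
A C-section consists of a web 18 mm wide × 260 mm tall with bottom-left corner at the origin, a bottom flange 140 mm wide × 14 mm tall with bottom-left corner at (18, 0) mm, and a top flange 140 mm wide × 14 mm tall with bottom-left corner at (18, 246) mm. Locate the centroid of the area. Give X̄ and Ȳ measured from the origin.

web: A = 18 × 260 = 4680.00, centroid at (9.00, 130.00).
bottom flange: A = 140 × 14 = 1960.00, centroid at (88.00, 7.00).
top flange: A = 140 × 14 = 1960.00, centroid at (88.00, 253.00).
ΣA = 8600.00 mm²
ΣAX̄ = (4680.00)(9.00) + (1960.00)(88.00) + (1960.00)(88.00) = 387080.00 mm³
ΣAȲ = (4680.00)(130.00) + (1960.00)(7.00) + (1960.00)(253.00) = 1118000.00 mm³
X̄ = 387080.00 / 8600.00 = 45.01 mm
Ȳ = 1118000.00 / 8600.00 = 130.00 mm

X̄ = 45.01 mm, Ȳ = 130.00 mm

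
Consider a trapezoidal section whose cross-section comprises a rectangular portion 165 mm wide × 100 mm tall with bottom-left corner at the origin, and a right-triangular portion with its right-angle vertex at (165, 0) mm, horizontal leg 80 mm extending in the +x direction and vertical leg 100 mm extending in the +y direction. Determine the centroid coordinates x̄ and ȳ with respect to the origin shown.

Part | A | x̄ᵢ | ȳᵢ | A·x̄ᵢ | A·ȳᵢ
rectangular portion | 16500.00 | 82.50 | 50.00 | 1361250.00 | 825000.00
triangular portion | 4000.00 | 191.67 | 33.33 | 766666.67 | 133333.33
Σ | 20500.00 |  |  | 2127916.67 | 958333.33
x̄ = 2127916.67 / 20500.00 = 103.80 mm
ȳ = 958333.33 / 20500.00 = 46.75 mm

x̄ = 103.80 mm, ȳ = 46.75 mm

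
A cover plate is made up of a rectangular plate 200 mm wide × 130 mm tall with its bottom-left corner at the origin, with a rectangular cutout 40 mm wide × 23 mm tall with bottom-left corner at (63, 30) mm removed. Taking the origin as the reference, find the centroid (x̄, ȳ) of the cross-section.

plate: A = 200 × 130 = 26000.00, centroid at (100.00, 65.00).
hole: A = −(40 × 23) = -920.00, centroid at (83.00, 41.50).
ΣA = 25080.00 mm², ΣAx̄ = 2523640.00 mm³, ΣAȳ = 1651820.00 mm³.
x̄ = 2523640.00/25080.00 = 100.62 mm; ȳ = 1651820.00/25080.00 = 65.86 mm.

x̄ = 100.62 mm, ȳ = 65.86 mm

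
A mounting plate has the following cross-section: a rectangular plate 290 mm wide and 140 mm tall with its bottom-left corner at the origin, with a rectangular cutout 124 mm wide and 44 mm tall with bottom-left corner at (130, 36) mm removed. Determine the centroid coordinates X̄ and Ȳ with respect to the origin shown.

Part | A | x̄ᵢ | ȳᵢ | A·x̄ᵢ | A·ȳᵢ
plate | 40600.00 | 145.00 | 70.00 | 5887000.00 | 2842000.00
hole | -5456.00 | 192.00 | 58.00 | -1047552.00 | -316448.00
Σ | 35144.00 |  |  | 4839448.00 | 2525552.00
X̄ = 4839448.00 / 35144.00 = 137.70 mm
Ȳ = 2525552.00 / 35144.00 = 71.86 mm

X̄ = 137.70 mm, Ȳ = 71.86 mm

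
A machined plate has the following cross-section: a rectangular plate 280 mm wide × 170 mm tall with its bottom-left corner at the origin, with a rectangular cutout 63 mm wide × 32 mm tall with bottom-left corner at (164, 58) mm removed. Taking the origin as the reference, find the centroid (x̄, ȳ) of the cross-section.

plate: A = 280 × 170 = 47600.00, centroid at (140.00, 85.00).
hole: A = −(63 × 32) = -2016.00, centroid at (195.50, 74.00).
ΣA = 45584.00 mm², ΣAx̄ = 6269872.00 mm³, ΣAȳ = 3896816.00 mm³.
x̄ = 6269872.00/45584.00 = 137.55 mm; ȳ = 3896816.00/45584.00 = 85.49 mm.

x̄ = 137.55 mm, ȳ = 85.49 mm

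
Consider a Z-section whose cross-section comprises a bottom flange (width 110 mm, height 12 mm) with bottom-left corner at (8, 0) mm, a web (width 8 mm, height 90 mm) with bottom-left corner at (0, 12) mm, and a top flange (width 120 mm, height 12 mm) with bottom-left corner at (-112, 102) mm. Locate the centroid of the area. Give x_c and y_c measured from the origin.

bottom flange: A = 110 × 12 = 1320.00, centroid at (63.00, 6.00).
web: A = 8 × 90 = 720.00, centroid at (4.00, 57.00).
top flange: A = 120 × 12 = 1440.00, centroid at (-52.00, 108.00).
ΣA = 3480.00 mm²
ΣAx_c = (1320.00)(63.00) + (720.00)(4.00) + (1440.00)(-52.00) = 11160.00 mm³
ΣAy_c = (1320.00)(6.00) + (720.00)(57.00) + (1440.00)(108.00) = 204480.00 mm³
x_c = 11160.00 / 3480.00 = 3.21 mm
y_c = 204480.00 / 3480.00 = 58.76 mm

x_c = 3.21 mm, y_c = 58.76 mm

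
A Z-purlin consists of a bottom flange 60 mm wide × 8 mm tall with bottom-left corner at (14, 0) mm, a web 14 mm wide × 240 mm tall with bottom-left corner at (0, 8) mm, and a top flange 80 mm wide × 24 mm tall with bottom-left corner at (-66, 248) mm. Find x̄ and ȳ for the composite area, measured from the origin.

x̄ = -0.92 mm, ȳ = 161.67 mm

Part | A | x̄ᵢ | ȳᵢ | A·x̄ᵢ | A·ȳᵢ
bottom flange | 480.00 | 44.00 | 4.00 | 21120.00 | 1920.00
web | 3360.00 | 7.00 | 128.00 | 23520.00 | 430080.00
top flange | 1920.00 | -26.00 | 260.00 | -49920.00 | 499200.00
Σ | 5760.00 |  |  | -5280.00 | 931200.00
x̄ = -5280.00 / 5760.00 = -0.92 mm
ȳ = 931200.00 / 5760.00 = 161.67 mm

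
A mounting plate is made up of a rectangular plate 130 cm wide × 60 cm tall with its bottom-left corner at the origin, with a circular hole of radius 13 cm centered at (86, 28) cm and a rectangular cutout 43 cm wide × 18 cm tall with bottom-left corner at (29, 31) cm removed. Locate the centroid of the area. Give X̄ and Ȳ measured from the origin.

plate: A = 130 × 60 = 7800.00, centroid at (65.00, 30.00).
hole 1: A = −π·13² = -530.93, centroid at (86.00, 28.00).
hole 2: A = −(43 × 18) = -774.00, centroid at (50.50, 40.00).
ΣA = 6495.07 cm², ΣAX̄ = 422253.09 cm³, ΣAȲ = 188173.98 cm³.
X̄ = 422253.09/6495.07 = 65.01 cm; Ȳ = 188173.98/6495.07 = 28.97 cm.

X̄ = 65.01 cm, Ȳ = 28.97 cm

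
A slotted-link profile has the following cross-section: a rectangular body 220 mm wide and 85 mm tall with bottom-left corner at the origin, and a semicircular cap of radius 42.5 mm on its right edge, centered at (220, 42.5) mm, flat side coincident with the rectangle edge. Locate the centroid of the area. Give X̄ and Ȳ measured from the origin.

X̄ = 126.87 mm, Ȳ = 42.50 mm

Part | A | x̄ᵢ | ȳᵢ | A·x̄ᵢ | A·ȳᵢ
rectangular body | 18700.00 | 110.00 | 42.50 | 2057000.00 | 794750.00
semicircular end | 2837.25 | 238.04 | 42.50 | 675372.27 | 120583.16
Σ | 21537.25 |  |  | 2732372.27 | 915333.16
X̄ = 2732372.27 / 21537.25 = 126.87 mm
Ȳ = 915333.16 / 21537.25 = 42.50 mm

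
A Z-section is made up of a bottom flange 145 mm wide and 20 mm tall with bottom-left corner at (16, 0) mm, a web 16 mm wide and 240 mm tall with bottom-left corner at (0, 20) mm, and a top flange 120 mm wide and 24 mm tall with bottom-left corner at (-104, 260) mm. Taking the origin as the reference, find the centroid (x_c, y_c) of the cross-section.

x_c = 16.70 mm, y_c = 140.33 mm

Part | A | x̄ᵢ | ȳᵢ | A·x̄ᵢ | A·ȳᵢ
bottom flange | 2900.00 | 88.50 | 10.00 | 256650.00 | 29000.00
web | 3840.00 | 8.00 | 140.00 | 30720.00 | 537600.00
top flange | 2880.00 | -44.00 | 272.00 | -126720.00 | 783360.00
Σ | 9620.00 |  |  | 160650.00 | 1349960.00
x_c = 160650.00 / 9620.00 = 16.70 mm
y_c = 1349960.00 / 9620.00 = 140.33 mm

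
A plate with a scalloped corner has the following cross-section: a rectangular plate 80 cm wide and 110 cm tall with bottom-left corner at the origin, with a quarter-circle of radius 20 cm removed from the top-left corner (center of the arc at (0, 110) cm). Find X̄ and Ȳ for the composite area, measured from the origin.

X̄ = 41.17 cm, Ȳ = 53.28 cm

plate: A = 80 × 110 = 8800.00, centroid at (40.00, 55.00).
removed quarter-circle: A = −¼π·20² = -314.16, centroid at (8.49, 101.51).
ΣA = 8485.84 cm²
ΣAX̄ = (8800.00)(40.00) + (-314.16)(8.49) = 349333.33 cm³
ΣAȲ = (8800.00)(55.00) + (-314.16)(101.51) = 452109.15 cm³
X̄ = 349333.33 / 8485.84 = 41.17 cm
Ȳ = 452109.15 / 8485.84 = 53.28 cm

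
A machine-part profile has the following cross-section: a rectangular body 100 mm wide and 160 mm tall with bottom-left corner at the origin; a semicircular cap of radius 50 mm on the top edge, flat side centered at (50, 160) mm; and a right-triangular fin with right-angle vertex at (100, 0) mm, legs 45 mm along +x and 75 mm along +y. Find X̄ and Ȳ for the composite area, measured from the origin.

X̄ = 55.07 mm, Ȳ = 94.10 mm

Part | A | x̄ᵢ | ȳᵢ | A·x̄ᵢ | A·ȳᵢ
rectangular body | 16000.00 | 50.00 | 80.00 | 800000.00 | 1280000.00
semicircular top | 3926.99 | 50.00 | 181.22 | 196349.54 | 711651.86
triangular fin | 1687.50 | 115.00 | 25.00 | 194062.50 | 42187.50
Σ | 21614.49 |  |  | 1190412.04 | 2033839.36
X̄ = 1190412.04 / 21614.49 = 55.07 mm
Ȳ = 2033839.36 / 21614.49 = 94.10 mm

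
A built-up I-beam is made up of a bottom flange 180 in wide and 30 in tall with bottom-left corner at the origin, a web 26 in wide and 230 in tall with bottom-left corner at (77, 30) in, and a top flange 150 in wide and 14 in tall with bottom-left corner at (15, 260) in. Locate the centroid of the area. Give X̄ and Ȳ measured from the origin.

X̄ = 90.00 in, Ȳ = 111.93 in

bottom flange: A = 180 × 30 = 5400.00, centroid at (90.00, 15.00).
web: A = 26 × 230 = 5980.00, centroid at (90.00, 145.00).
top flange: A = 150 × 14 = 2100.00, centroid at (90.00, 267.00).
ΣA = 13480.00 in²
ΣAX̄ = (5400.00)(90.00) + (5980.00)(90.00) + (2100.00)(90.00) = 1213200.00 in³
ΣAȲ = (5400.00)(15.00) + (5980.00)(145.00) + (2100.00)(267.00) = 1508800.00 in³
X̄ = 1213200.00 / 13480.00 = 90.00 in
Ȳ = 1508800.00 / 13480.00 = 111.93 in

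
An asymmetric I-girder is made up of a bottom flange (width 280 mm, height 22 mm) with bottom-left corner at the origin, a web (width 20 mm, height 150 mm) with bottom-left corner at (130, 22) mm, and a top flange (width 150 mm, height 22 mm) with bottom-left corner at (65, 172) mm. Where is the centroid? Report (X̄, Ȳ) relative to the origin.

X̄ = 140.00 mm, Ȳ = 77.26 mm

bottom flange: A = 280 × 22 = 6160.00, centroid at (140.00, 11.00).
web: A = 20 × 150 = 3000.00, centroid at (140.00, 97.00).
top flange: A = 150 × 22 = 3300.00, centroid at (140.00, 183.00).
ΣA = 12460.00 mm², ΣAX̄ = 1744400.00 mm³, ΣAȲ = 962660.00 mm³.
X̄ = 1744400.00/12460.00 = 140.00 mm; Ȳ = 962660.00/12460.00 = 77.26 mm.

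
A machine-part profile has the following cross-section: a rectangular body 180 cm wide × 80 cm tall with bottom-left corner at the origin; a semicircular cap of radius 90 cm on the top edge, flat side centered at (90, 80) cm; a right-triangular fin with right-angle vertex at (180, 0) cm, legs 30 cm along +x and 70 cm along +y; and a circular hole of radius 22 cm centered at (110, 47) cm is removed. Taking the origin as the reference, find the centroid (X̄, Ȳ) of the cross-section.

X̄ = 92.80 cm, Ȳ = 76.27 cm

rectangular body: A = 180 × 80 = 14400.00, centroid at (90.00, 40.00).
semicircular top: A = ½π·90² = 12723.45, centroid at (90.00, 118.20).
triangular fin: A = ½·30·70 = 1050.00, centroid at (190.00, 23.33).
hole: A = −π·22² = -1520.53, centroid at (110.00, 47.00).
ΣA = 26652.92 cm²
ΣAX̄ = (14400.00)(90.00) + (12723.45)(90.00) + (1050.00)(190.00) + (-1520.53)(110.00) = 2473352.13 cm³
ΣAȲ = (14400.00)(40.00) + (12723.45)(118.20) + (1050.00)(23.33) + (-1520.53)(47.00) = 2032911.07 cm³
X̄ = 2473352.13 / 26652.92 = 92.80 cm
Ȳ = 2032911.07 / 26652.92 = 76.27 cm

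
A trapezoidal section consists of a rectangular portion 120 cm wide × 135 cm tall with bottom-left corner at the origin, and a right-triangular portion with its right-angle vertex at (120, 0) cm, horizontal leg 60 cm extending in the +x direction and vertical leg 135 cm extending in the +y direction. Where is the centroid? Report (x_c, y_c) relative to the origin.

rectangular portion: A = 120 × 135 = 16200.00, centroid at (60.00, 67.50).
triangular portion: A = ½·60·135 = 4050.00, centroid at (140.00, 45.00).
ΣA = 20250.00 cm²
ΣAx_c = (16200.00)(60.00) + (4050.00)(140.00) = 1539000.00 cm³
ΣAy_c = (16200.00)(67.50) + (4050.00)(45.00) = 1275750.00 cm³
x_c = 1539000.00 / 20250.00 = 76.00 cm
y_c = 1275750.00 / 20250.00 = 63.00 cm

x_c = 76.00 cm, y_c = 63.00 cm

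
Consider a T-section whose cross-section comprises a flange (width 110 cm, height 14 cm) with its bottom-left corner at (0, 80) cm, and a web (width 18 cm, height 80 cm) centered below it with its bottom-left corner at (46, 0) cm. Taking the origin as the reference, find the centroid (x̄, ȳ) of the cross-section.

web: A = 18 × 80 = 1440.00, centroid at (55.00, 40.00).
flange: A = 110 × 14 = 1540.00, centroid at (55.00, 87.00).
ΣA = 2980.00 cm²
ΣAx̄ = (1440.00)(55.00) + (1540.00)(55.00) = 163900.00 cm³
ΣAȳ = (1440.00)(40.00) + (1540.00)(87.00) = 191580.00 cm³
x̄ = 163900.00 / 2980.00 = 55.00 cm
ȳ = 191580.00 / 2980.00 = 64.29 cm

x̄ = 55.00 cm, ȳ = 64.29 cm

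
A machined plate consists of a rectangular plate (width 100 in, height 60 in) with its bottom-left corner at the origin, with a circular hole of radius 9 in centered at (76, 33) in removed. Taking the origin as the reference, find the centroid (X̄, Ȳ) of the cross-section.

X̄ = 48.85 in, Ȳ = 29.87 in

plate: A = 100 × 60 = 6000.00, centroid at (50.00, 30.00).
hole: A = −π·9² = -254.47, centroid at (76.00, 33.00).
ΣA = 5745.53 in²
ΣAX̄ = (6000.00)(50.00) + (-254.47)(76.00) = 280660.36 in³
ΣAȲ = (6000.00)(30.00) + (-254.47)(33.00) = 171602.52 in³
X̄ = 280660.36 / 5745.53 = 48.85 in
Ȳ = 171602.52 / 5745.53 = 29.87 in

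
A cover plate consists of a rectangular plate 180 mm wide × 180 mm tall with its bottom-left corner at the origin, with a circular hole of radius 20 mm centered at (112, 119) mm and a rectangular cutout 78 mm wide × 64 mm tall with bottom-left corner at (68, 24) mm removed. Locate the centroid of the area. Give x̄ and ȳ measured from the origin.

plate: A = 180 × 180 = 32400.00, centroid at (90.00, 90.00).
hole 1: A = −π·20² = -1256.64, centroid at (112.00, 119.00).
hole 2: A = −(78 × 64) = -4992.00, centroid at (107.00, 56.00).
ΣA = 26151.36 mm², ΣAx̄ = 2241112.65 mm³, ΣAȳ = 2486908.19 mm³.
x̄ = 2241112.65/26151.36 = 85.70 mm; ȳ = 2486908.19/26151.36 = 95.10 mm.

x̄ = 85.70 mm, ȳ = 95.10 mm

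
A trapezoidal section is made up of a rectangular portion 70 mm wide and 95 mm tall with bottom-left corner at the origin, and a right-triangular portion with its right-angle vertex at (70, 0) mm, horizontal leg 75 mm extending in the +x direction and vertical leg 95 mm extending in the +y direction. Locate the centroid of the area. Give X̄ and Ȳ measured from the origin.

X̄ = 55.93 mm, Ȳ = 41.98 mm

rectangular portion: A = 70 × 95 = 6650.00, centroid at (35.00, 47.50).
triangular portion: A = ½·75·95 = 3562.50, centroid at (95.00, 31.67).
ΣA = 10212.50 mm², ΣAX̄ = 571187.50 mm³, ΣAȲ = 428687.50 mm³.
X̄ = 571187.50/10212.50 = 55.93 mm; Ȳ = 428687.50/10212.50 = 41.98 mm.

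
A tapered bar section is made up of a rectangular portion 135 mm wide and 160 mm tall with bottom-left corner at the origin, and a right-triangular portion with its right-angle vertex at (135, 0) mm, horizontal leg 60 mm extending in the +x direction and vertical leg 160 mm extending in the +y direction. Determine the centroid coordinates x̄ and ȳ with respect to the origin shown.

x̄ = 83.41 mm, ȳ = 75.15 mm

rectangular portion: A = 135 × 160 = 21600.00, centroid at (67.50, 80.00).
triangular portion: A = ½·60·160 = 4800.00, centroid at (155.00, 53.33).
ΣA = 26400.00 mm², ΣAx̄ = 2202000.00 mm³, ΣAȳ = 1984000.00 mm³.
x̄ = 2202000.00/26400.00 = 83.41 mm; ȳ = 1984000.00/26400.00 = 75.15 mm.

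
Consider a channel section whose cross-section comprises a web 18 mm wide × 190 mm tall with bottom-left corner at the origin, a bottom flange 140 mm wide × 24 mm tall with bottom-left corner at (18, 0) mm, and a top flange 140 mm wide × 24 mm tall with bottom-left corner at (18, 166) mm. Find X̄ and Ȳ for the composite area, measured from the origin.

X̄ = 61.36 mm, Ȳ = 95.00 mm

Part | A | x̄ᵢ | ȳᵢ | A·x̄ᵢ | A·ȳᵢ
web | 3420.00 | 9.00 | 95.00 | 30780.00 | 324900.00
bottom flange | 3360.00 | 88.00 | 12.00 | 295680.00 | 40320.00
top flange | 3360.00 | 88.00 | 178.00 | 295680.00 | 598080.00
Σ | 10140.00 |  |  | 622140.00 | 963300.00
X̄ = 622140.00 / 10140.00 = 61.36 mm
Ȳ = 963300.00 / 10140.00 = 95.00 mm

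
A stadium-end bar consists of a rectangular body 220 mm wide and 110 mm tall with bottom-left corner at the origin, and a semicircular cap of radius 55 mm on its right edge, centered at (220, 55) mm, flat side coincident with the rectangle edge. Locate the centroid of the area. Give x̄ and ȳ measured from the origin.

Part | A | x̄ᵢ | ȳᵢ | A·x̄ᵢ | A·ȳᵢ
rectangular body | 24200.00 | 110.00 | 55.00 | 2662000.00 | 1331000.00
semicircular end | 4751.66 | 243.34 | 55.00 | 1156281.62 | 261341.24
Σ | 28951.66 |  |  | 3818281.62 | 1592341.24
x̄ = 3818281.62 / 28951.66 = 131.88 mm
ȳ = 1592341.24 / 28951.66 = 55.00 mm

x̄ = 131.88 mm, ȳ = 55.00 mm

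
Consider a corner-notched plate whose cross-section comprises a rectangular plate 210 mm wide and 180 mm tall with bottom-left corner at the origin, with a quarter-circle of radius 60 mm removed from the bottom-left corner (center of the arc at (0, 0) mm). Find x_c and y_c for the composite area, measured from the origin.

x_c = 111.43 mm, y_c = 95.22 mm

Part | A | x̄ᵢ | ȳᵢ | A·x̄ᵢ | A·ȳᵢ
plate | 37800.00 | 105.00 | 90.00 | 3969000.00 | 3402000.00
removed quarter-circle | -2827.43 | 25.46 | 25.46 | -72000.00 | -72000.00
Σ | 34972.57 |  |  | 3897000.00 | 3330000.00
x_c = 3897000.00 / 34972.57 = 111.43 mm
y_c = 3330000.00 / 34972.57 = 95.22 mm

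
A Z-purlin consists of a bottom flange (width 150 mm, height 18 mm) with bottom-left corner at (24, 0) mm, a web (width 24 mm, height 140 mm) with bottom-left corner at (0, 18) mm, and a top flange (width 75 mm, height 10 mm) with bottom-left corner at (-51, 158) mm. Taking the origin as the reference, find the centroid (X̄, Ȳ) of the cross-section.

X̄ = 43.69 mm, Ȳ = 64.94 mm

bottom flange: A = 150 × 18 = 2700.00, centroid at (99.00, 9.00).
web: A = 24 × 140 = 3360.00, centroid at (12.00, 88.00).
top flange: A = 75 × 10 = 750.00, centroid at (-13.50, 163.00).
ΣA = 6810.00 mm², ΣAX̄ = 297495.00 mm³, ΣAȲ = 442230.00 mm³.
X̄ = 297495.00/6810.00 = 43.69 mm; Ȳ = 442230.00/6810.00 = 64.94 mm.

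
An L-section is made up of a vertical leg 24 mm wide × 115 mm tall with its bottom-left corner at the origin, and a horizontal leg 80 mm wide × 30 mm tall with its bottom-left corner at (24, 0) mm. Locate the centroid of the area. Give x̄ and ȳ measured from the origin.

vertical leg: A = 24 × 115 = 2760.00, centroid at (12.00, 57.50).
horizontal leg: A = 80 × 30 = 2400.00, centroid at (64.00, 15.00).
ΣA = 5160.00 mm²
ΣAx̄ = (2760.00)(12.00) + (2400.00)(64.00) = 186720.00 mm³
ΣAȳ = (2760.00)(57.50) + (2400.00)(15.00) = 194700.00 mm³
x̄ = 186720.00 / 5160.00 = 36.19 mm
ȳ = 194700.00 / 5160.00 = 37.73 mm

x̄ = 36.19 mm, ȳ = 37.73 mm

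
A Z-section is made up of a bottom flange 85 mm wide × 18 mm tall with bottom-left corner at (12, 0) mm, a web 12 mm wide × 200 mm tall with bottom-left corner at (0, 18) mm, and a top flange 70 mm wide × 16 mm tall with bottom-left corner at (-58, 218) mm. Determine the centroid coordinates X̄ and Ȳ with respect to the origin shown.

X̄ = 14.26 mm, Ȳ = 108.93 mm

bottom flange: A = 85 × 18 = 1530.00, centroid at (54.50, 9.00).
web: A = 12 × 200 = 2400.00, centroid at (6.00, 118.00).
top flange: A = 70 × 16 = 1120.00, centroid at (-23.00, 226.00).
ΣA = 5050.00 mm², ΣAX̄ = 72025.00 mm³, ΣAȲ = 550090.00 mm³.
X̄ = 72025.00/5050.00 = 14.26 mm; Ȳ = 550090.00/5050.00 = 108.93 mm.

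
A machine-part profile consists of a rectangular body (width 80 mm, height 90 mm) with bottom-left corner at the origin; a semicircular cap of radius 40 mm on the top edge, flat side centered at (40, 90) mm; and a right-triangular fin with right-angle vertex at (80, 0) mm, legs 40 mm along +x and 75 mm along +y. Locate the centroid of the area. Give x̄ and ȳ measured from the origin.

Part | A | x̄ᵢ | ȳᵢ | A·x̄ᵢ | A·ȳᵢ
rectangular body | 7200.00 | 40.00 | 45.00 | 288000.00 | 324000.00
semicircular top | 2513.27 | 40.00 | 106.98 | 100530.96 | 268861.34
triangular fin | 1500.00 | 93.33 | 25.00 | 140000.00 | 37500.00
Σ | 11213.27 |  |  | 528530.96 | 630361.34
x̄ = 528530.96 / 11213.27 = 47.13 mm
ȳ = 630361.34 / 11213.27 = 56.22 mm

x̄ = 47.13 mm, ȳ = 56.22 mm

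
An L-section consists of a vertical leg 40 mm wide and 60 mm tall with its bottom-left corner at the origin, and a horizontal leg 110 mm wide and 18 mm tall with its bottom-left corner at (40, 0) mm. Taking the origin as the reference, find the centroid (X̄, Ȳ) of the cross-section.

X̄ = 53.90 mm, Ȳ = 20.51 mm

vertical leg: A = 40 × 60 = 2400.00, centroid at (20.00, 30.00).
horizontal leg: A = 110 × 18 = 1980.00, centroid at (95.00, 9.00).
ΣA = 4380.00 mm², ΣAX̄ = 236100.00 mm³, ΣAȲ = 89820.00 mm³.
X̄ = 236100.00/4380.00 = 53.90 mm; Ȳ = 89820.00/4380.00 = 20.51 mm.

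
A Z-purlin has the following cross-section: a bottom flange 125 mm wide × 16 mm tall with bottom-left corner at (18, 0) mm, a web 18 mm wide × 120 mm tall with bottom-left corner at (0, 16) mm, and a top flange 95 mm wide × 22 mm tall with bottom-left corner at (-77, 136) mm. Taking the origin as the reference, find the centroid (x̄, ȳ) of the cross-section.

x̄ = 19.01 mm, ȳ = 77.98 mm

bottom flange: A = 125 × 16 = 2000.00, centroid at (80.50, 8.00).
web: A = 18 × 120 = 2160.00, centroid at (9.00, 76.00).
top flange: A = 95 × 22 = 2090.00, centroid at (-29.50, 147.00).
ΣA = 6250.00 mm²
ΣAx̄ = (2000.00)(80.50) + (2160.00)(9.00) + (2090.00)(-29.50) = 118785.00 mm³
ΣAȳ = (2000.00)(8.00) + (2160.00)(76.00) + (2090.00)(147.00) = 487390.00 mm³
x̄ = 118785.00 / 6250.00 = 19.01 mm
ȳ = 487390.00 / 6250.00 = 77.98 mm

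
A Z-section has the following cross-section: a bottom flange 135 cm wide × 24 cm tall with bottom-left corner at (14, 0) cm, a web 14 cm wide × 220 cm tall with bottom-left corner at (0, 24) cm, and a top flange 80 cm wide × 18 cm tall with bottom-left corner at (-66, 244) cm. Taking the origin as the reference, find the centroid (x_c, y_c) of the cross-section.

x_c = 31.98 cm, y_c = 105.14 cm

bottom flange: A = 135 × 24 = 3240.00, centroid at (81.50, 12.00).
web: A = 14 × 220 = 3080.00, centroid at (7.00, 134.00).
top flange: A = 80 × 18 = 1440.00, centroid at (-26.00, 253.00).
ΣA = 7760.00 cm²
ΣAx_c = (3240.00)(81.50) + (3080.00)(7.00) + (1440.00)(-26.00) = 248180.00 cm³
ΣAy_c = (3240.00)(12.00) + (3080.00)(134.00) + (1440.00)(253.00) = 815920.00 cm³
x_c = 248180.00 / 7760.00 = 31.98 cm
y_c = 815920.00 / 7760.00 = 105.14 cm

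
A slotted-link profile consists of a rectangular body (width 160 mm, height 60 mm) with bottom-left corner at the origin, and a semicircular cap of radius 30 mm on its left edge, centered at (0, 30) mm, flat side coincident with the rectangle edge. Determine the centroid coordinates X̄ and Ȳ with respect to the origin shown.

X̄ = 68.10 mm, Ȳ = 30.00 mm

Part | A | x̄ᵢ | ȳᵢ | A·x̄ᵢ | A·ȳᵢ
rectangular body | 9600.00 | 80.00 | 30.00 | 768000.00 | 288000.00
semicircular end | 1413.72 | -12.73 | 30.00 | -18000.00 | 42411.50
Σ | 11013.72 |  |  | 750000.00 | 330411.50
X̄ = 750000.00 / 11013.72 = 68.10 mm
Ȳ = 330411.50 / 11013.72 = 30.00 mm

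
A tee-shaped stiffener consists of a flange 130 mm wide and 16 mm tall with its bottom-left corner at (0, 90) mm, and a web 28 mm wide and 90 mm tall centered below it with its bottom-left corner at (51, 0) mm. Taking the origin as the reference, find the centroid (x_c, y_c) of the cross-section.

x_c = 65.00 mm, y_c = 68.97 mm

web: A = 28 × 90 = 2520.00, centroid at (65.00, 45.00).
flange: A = 130 × 16 = 2080.00, centroid at (65.00, 98.00).
ΣA = 4600.00 mm², ΣAx_c = 299000.00 mm³, ΣAy_c = 317240.00 mm³.
x_c = 299000.00/4600.00 = 65.00 mm; y_c = 317240.00/4600.00 = 68.97 mm.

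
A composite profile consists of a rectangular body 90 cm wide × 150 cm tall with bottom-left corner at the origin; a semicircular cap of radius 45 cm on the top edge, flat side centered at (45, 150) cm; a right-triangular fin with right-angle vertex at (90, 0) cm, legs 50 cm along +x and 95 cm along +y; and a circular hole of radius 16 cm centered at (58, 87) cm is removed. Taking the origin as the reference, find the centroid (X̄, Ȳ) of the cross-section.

rectangular body: A = 90 × 150 = 13500.00, centroid at (45.00, 75.00).
semicircular top: A = ½π·45² = 3180.86, centroid at (45.00, 169.10).
triangular fin: A = ½·50·95 = 2375.00, centroid at (106.67, 31.67).
hole: A = −π·16² = -804.25, centroid at (58.00, 87.00).
ΣA = 18251.61 cm²
ΣAX̄ = (13500.00)(45.00) + (3180.86)(45.00) + (2375.00)(106.67) + (-804.25)(58.00) = 957325.78 cm³
ΣAȲ = (13500.00)(75.00) + (3180.86)(169.10) + (2375.00)(31.67) + (-804.25)(87.00) = 1555618.17 cm³
X̄ = 957325.78 / 18251.61 = 52.45 cm
Ȳ = 1555618.17 / 18251.61 = 85.23 cm

X̄ = 52.45 cm, Ȳ = 85.23 cm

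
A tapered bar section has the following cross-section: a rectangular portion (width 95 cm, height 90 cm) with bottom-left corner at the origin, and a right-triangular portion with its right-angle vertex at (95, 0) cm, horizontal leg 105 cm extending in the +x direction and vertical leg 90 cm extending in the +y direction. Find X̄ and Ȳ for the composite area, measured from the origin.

X̄ = 76.86 cm, Ȳ = 39.66 cm

Part | A | x̄ᵢ | ȳᵢ | A·x̄ᵢ | A·ȳᵢ
rectangular portion | 8550.00 | 47.50 | 45.00 | 406125.00 | 384750.00
triangular portion | 4725.00 | 130.00 | 30.00 | 614250.00 | 141750.00
Σ | 13275.00 |  |  | 1020375.00 | 526500.00
X̄ = 1020375.00 / 13275.00 = 76.86 cm
Ȳ = 526500.00 / 13275.00 = 39.66 cm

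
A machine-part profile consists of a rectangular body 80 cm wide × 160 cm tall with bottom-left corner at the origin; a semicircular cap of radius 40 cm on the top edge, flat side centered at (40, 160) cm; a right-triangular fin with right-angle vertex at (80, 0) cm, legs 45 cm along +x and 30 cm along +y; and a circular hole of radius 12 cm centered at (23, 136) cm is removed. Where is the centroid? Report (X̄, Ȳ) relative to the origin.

X̄ = 42.88 cm, Ȳ = 91.02 cm

rectangular body: A = 80 × 160 = 12800.00, centroid at (40.00, 80.00).
semicircular top: A = ½π·40² = 2513.27, centroid at (40.00, 176.98).
triangular fin: A = ½·45·30 = 675.00, centroid at (95.00, 10.00).
hole: A = −π·12² = -452.39, centroid at (23.00, 136.00).
ΣA = 15535.88 cm²
ΣAX̄ = (12800.00)(40.00) + (2513.27)(40.00) + (675.00)(95.00) + (-452.39)(23.00) = 666251.01 cm³
ΣAȲ = (12800.00)(80.00) + (2513.27)(176.98) + (675.00)(10.00) + (-452.39)(136.00) = 1414015.58 cm³
X̄ = 666251.01 / 15535.88 = 42.88 cm
Ȳ = 1414015.58 / 15535.88 = 91.02 cm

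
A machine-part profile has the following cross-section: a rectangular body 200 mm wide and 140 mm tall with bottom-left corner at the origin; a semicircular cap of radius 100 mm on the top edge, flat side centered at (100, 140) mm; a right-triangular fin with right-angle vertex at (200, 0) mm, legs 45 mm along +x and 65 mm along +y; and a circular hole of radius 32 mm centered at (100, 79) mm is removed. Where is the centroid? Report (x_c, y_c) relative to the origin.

Part | A | x̄ᵢ | ȳᵢ | A·x̄ᵢ | A·ȳᵢ
rectangular body | 28000.00 | 100.00 | 70.00 | 2800000.00 | 1960000.00
semicircular top | 15707.96 | 100.00 | 182.44 | 1570796.33 | 2865781.52
triangular fin | 1462.50 | 215.00 | 21.67 | 314437.50 | 31687.50
hole | -3216.99 | 100.00 | 79.00 | -321699.09 | -254142.28
Σ | 41953.47 |  |  | 4363534.74 | 4603326.74
x_c = 4363534.74 / 41953.47 = 104.01 mm
y_c = 4603326.74 / 41953.47 = 109.72 mm

x_c = 104.01 mm, y_c = 109.72 mm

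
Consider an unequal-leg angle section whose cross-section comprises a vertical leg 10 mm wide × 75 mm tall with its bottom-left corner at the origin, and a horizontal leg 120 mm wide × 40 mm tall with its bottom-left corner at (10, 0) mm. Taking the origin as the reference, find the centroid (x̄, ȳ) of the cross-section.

vertical leg: A = 10 × 75 = 750.00, centroid at (5.00, 37.50).
horizontal leg: A = 120 × 40 = 4800.00, centroid at (70.00, 20.00).
ΣA = 5550.00 mm², ΣAx̄ = 339750.00 mm³, ΣAȳ = 124125.00 mm³.
x̄ = 339750.00/5550.00 = 61.22 mm; ȳ = 124125.00/5550.00 = 22.36 mm.

x̄ = 61.22 mm, ȳ = 22.36 mm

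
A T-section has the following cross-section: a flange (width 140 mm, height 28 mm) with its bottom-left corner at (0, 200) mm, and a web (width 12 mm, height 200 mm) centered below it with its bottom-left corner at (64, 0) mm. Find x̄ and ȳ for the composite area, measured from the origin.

x̄ = 70.00 mm, ȳ = 170.71 mm

web: A = 12 × 200 = 2400.00, centroid at (70.00, 100.00).
flange: A = 140 × 28 = 3920.00, centroid at (70.00, 214.00).
ΣA = 6320.00 mm², ΣAx̄ = 442400.00 mm³, ΣAȳ = 1078880.00 mm³.
x̄ = 442400.00/6320.00 = 70.00 mm; ȳ = 1078880.00/6320.00 = 170.71 mm.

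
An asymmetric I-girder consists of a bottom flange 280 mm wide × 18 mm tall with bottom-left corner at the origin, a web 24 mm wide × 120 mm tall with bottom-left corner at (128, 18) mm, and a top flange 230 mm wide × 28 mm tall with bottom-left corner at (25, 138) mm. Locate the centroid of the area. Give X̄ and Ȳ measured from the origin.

X̄ = 140.00 mm, Ȳ = 86.97 mm

bottom flange: A = 280 × 18 = 5040.00, centroid at (140.00, 9.00).
web: A = 24 × 120 = 2880.00, centroid at (140.00, 78.00).
top flange: A = 230 × 28 = 6440.00, centroid at (140.00, 152.00).
ΣA = 14360.00 mm², ΣAX̄ = 2010400.00 mm³, ΣAȲ = 1248880.00 mm³.
X̄ = 2010400.00/14360.00 = 140.00 mm; Ȳ = 1248880.00/14360.00 = 86.97 mm.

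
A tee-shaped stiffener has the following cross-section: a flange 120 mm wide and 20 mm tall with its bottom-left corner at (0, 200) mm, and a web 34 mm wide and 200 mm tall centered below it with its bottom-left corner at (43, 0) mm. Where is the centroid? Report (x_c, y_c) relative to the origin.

web: A = 34 × 200 = 6800.00, centroid at (60.00, 100.00).
flange: A = 120 × 20 = 2400.00, centroid at (60.00, 210.00).
ΣA = 9200.00 mm², ΣAx_c = 552000.00 mm³, ΣAy_c = 1184000.00 mm³.
x_c = 552000.00/9200.00 = 60.00 mm; y_c = 1184000.00/9200.00 = 128.70 mm.

x_c = 60.00 mm, y_c = 128.70 mm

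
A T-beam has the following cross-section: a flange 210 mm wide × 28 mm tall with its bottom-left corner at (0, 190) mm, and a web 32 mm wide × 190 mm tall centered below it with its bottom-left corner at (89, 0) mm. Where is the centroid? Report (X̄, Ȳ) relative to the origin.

web: A = 32 × 190 = 6080.00, centroid at (105.00, 95.00).
flange: A = 210 × 28 = 5880.00, centroid at (105.00, 204.00).
ΣA = 11960.00 mm²
ΣAX̄ = (6080.00)(105.00) + (5880.00)(105.00) = 1255800.00 mm³
ΣAȲ = (6080.00)(95.00) + (5880.00)(204.00) = 1777120.00 mm³
X̄ = 1255800.00 / 11960.00 = 105.00 mm
Ȳ = 1777120.00 / 11960.00 = 148.59 mm

X̄ = 105.00 mm, Ȳ = 148.59 mm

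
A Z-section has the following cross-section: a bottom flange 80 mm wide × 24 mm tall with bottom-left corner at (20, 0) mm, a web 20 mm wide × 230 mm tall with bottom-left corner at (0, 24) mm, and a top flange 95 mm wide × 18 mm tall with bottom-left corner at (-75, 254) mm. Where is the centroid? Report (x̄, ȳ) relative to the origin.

x̄ = 13.87 mm, ȳ = 135.14 mm

bottom flange: A = 80 × 24 = 1920.00, centroid at (60.00, 12.00).
web: A = 20 × 230 = 4600.00, centroid at (10.00, 139.00).
top flange: A = 95 × 18 = 1710.00, centroid at (-27.50, 263.00).
ΣA = 8230.00 mm², ΣAx̄ = 114175.00 mm³, ΣAȳ = 1112170.00 mm³.
x̄ = 114175.00/8230.00 = 13.87 mm; ȳ = 1112170.00/8230.00 = 135.14 mm.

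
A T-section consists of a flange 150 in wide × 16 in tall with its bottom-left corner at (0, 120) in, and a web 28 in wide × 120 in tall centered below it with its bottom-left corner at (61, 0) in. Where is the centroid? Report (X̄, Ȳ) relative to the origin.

X̄ = 75.00 in, Ȳ = 88.33 in

Part | A | x̄ᵢ | ȳᵢ | A·x̄ᵢ | A·ȳᵢ
web | 3360.00 | 75.00 | 60.00 | 252000.00 | 201600.00
flange | 2400.00 | 75.00 | 128.00 | 180000.00 | 307200.00
Σ | 5760.00 |  |  | 432000.00 | 508800.00
X̄ = 432000.00 / 5760.00 = 75.00 in
Ȳ = 508800.00 / 5760.00 = 88.33 in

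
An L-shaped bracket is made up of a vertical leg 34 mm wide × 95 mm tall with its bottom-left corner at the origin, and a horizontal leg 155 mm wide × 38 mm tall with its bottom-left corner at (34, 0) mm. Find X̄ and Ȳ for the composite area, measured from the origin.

Part | A | x̄ᵢ | ȳᵢ | A·x̄ᵢ | A·ȳᵢ
vertical leg | 3230.00 | 17.00 | 47.50 | 54910.00 | 153425.00
horizontal leg | 5890.00 | 111.50 | 19.00 | 656735.00 | 111910.00
Σ | 9120.00 |  |  | 711645.00 | 265335.00
X̄ = 711645.00 / 9120.00 = 78.03 mm
Ȳ = 265335.00 / 9120.00 = 29.09 mm

X̄ = 78.03 mm, Ȳ = 29.09 mm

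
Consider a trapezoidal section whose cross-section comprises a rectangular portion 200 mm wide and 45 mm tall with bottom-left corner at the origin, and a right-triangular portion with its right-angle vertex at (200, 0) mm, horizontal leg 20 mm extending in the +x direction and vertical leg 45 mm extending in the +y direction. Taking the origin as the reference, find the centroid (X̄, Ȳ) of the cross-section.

rectangular portion: A = 200 × 45 = 9000.00, centroid at (100.00, 22.50).
triangular portion: A = ½·20·45 = 450.00, centroid at (206.67, 15.00).
ΣA = 9450.00 mm²
ΣAX̄ = (9000.00)(100.00) + (450.00)(206.67) = 993000.00 mm³
ΣAȲ = (9000.00)(22.50) + (450.00)(15.00) = 209250.00 mm³
X̄ = 993000.00 / 9450.00 = 105.08 mm
Ȳ = 209250.00 / 9450.00 = 22.14 mm

X̄ = 105.08 mm, Ȳ = 22.14 mm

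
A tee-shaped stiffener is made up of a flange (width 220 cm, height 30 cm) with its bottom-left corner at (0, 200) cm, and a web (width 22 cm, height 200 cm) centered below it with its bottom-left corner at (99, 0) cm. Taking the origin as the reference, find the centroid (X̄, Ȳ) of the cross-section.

Part | A | x̄ᵢ | ȳᵢ | A·x̄ᵢ | A·ȳᵢ
web | 4400.00 | 110.00 | 100.00 | 484000.00 | 440000.00
flange | 6600.00 | 110.00 | 215.00 | 726000.00 | 1419000.00
Σ | 11000.00 |  |  | 1210000.00 | 1859000.00
X̄ = 1210000.00 / 11000.00 = 110.00 cm
Ȳ = 1859000.00 / 11000.00 = 169.00 cm

X̄ = 110.00 cm, Ȳ = 169.00 cm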